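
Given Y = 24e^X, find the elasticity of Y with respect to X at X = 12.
Elasticity = 12

Elasticity = (dY/dX) · (X/Y)

dY/dX = 24·e^X
At X = 12: dY/dX = 24·e^12, Y = 24·e^12

Elasticity = (24·e^12) · (12 / (24·e^12)) = 12

Interpretation: for a small percentage change in X, the percentage change in Y is approximately 12.00 times as large.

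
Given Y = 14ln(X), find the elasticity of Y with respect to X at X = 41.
Elasticity = 1/ln(41) ≈ 0.2693

Elasticity = (dY/dX) · (X/Y)

dY/dX = 14/X
At X = 41: dY/dX = 14/41, Y = 14·ln(41)

Elasticity = (14/41) · (41 / (14·ln(41))) = 1/ln(41) ≈ 0.2693

Interpretation: for a small percentage change in X, the percentage change in Y is approximately 0.27 times as large.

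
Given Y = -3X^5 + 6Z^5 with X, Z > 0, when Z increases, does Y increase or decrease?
Y increases

Taking the partial derivative:
∂Y/∂Z = 30Z^4

∂Y/∂Z = 30Z^4 > 0 (assuming positive values)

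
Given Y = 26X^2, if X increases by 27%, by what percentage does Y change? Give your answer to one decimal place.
61.3%

For Y = 26X^2:
If X → X(1 + 0.27)
Then Y → Y · (1 + 0.27)^2
     = Y · 1.6129

Percentage change = ((1 + 0.27)^2 − 1) × 100% ≈ 61.3%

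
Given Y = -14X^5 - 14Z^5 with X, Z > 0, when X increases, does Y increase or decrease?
Y decreases

Taking the partial derivative:
∂Y/∂X = -70X^4

∂Y/∂X = -70X^4 < 0 (assuming positive values)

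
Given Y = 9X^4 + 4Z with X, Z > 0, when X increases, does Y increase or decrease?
Y increases

Taking the partial derivative:
∂Y/∂X = 36X^3

∂Y/∂X = 36X^3 > 0 (assuming positive values)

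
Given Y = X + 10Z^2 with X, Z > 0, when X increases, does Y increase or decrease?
Y increases

Taking the partial derivative:
∂Y/∂X = 1

∂Y/∂X = 1 > 0 (assuming positive values)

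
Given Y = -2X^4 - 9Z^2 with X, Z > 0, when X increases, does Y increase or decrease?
Y decreases

Taking the partial derivative:
∂Y/∂X = -8X^3

∂Y/∂X = -8X^3 < 0 (assuming positive values)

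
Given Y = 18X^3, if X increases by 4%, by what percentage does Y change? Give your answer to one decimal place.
12.5%

For Y = 18X^3:
If X → X(1 + 0.04)
Then Y → Y · (1 + 0.04)^3
     ≈ Y · 1.1249

Percentage change = ((1 + 0.04)^3 − 1) × 100% ≈ 12.5%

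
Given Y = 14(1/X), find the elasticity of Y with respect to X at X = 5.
Elasticity = -1

Elasticity = (dY/dX) · (X/Y)

dY/dX = -14/X²
At X = 5: dY/dX = -14/25, Y = 14/5

Elasticity = (-14/25) · (5 / (14/5)) = -1

Interpretation: for a small percentage change in X, the percentage change in Y is approximately -1.00 times as large.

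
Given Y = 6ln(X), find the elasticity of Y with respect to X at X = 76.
Elasticity = 1/ln(76) ≈ 0.2309

Elasticity = (dY/dX) · (X/Y)

dY/dX = 6/X
At X = 76: dY/dX = 3/38, Y = 6·ln(76)

Elasticity = (3/38) · (76 / (6·ln(76))) = 1/ln(76) ≈ 0.2309

Interpretation: for a small percentage change in X, the percentage change in Y is approximately 0.23 times as large.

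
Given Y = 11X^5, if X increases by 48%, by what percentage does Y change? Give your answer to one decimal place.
610.1%

For Y = 11X^5:
If X → X(1 + 0.48)
Then Y → Y · (1 + 0.48)^5
     ≈ Y · 7.1008

Percentage change = ((1 + 0.48)^5 − 1) × 100% ≈ 610.1%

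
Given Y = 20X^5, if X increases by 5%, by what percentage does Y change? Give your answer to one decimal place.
27.6%

For Y = 20X^5:
If X → X(1 + 0.05)
Then Y → Y · (1 + 0.05)^5
     ≈ Y · 1.2763

Percentage change = ((1 + 0.05)^5 − 1) × 100% ≈ 27.6%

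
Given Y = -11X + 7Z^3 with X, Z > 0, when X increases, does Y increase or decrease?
Y decreases

Taking the partial derivative:
∂Y/∂X = -11

∂Y/∂X = -11 < 0 (assuming positive values)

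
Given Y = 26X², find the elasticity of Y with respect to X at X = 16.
Elasticity = 2

Elasticity = (dY/dX) · (X/Y)

dY/dX = 52·X
At X = 16: dY/dX = 832, Y = 6656

Elasticity = 832 · (16 / 6656) = 2

Interpretation: for a small percentage change in X, the percentage change in Y is approximately 2.00 times as large.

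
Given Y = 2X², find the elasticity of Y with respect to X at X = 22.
Elasticity = 2

Elasticity = (dY/dX) · (X/Y)

dY/dX = 4·X
At X = 22: dY/dX = 88, Y = 968

Elasticity = 88 · (22 / 968) = 2

Interpretation: for a small percentage change in X, the percentage change in Y is approximately 2.00 times as large.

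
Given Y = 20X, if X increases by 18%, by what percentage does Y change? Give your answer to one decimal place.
18.0%

For Y = 20X:
If X → X(1 + 0.18)
Then Y → Y · (1 + 0.18)^1
     = Y · 1.1800

Percentage change = ((1 + 0.18)^1 − 1) × 100% = 18.0%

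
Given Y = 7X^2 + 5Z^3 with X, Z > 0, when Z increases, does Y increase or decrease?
Y increases

Taking the partial derivative:
∂Y/∂Z = 15Z^2

∂Y/∂Z = 15Z^2 > 0 (assuming positive values)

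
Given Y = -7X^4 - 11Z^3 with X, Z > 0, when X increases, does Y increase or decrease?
Y decreases

Taking the partial derivative:
∂Y/∂X = -28X^3

∂Y/∂X = -28X^3 < 0 (assuming positive values)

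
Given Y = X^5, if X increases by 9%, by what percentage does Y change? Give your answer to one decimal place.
53.9%

For Y = X^5:
If X → X(1 + 0.09)
Then Y → Y · (1 + 0.09)^5
     ≈ Y · 1.5386

Percentage change = ((1 + 0.09)^5 − 1) × 100% ≈ 53.9%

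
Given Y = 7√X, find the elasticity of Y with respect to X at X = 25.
Elasticity = 1/2

Elasticity = (dY/dX) · (X/Y)

dY/dX = 7/(2·√X)
At X = 25: dY/dX = 7/10, Y = 35

Elasticity = (7/10) · (25 / 35) = 1/2

Interpretation: for a small percentage change in X, the percentage change in Y is approximately 0.50 times as large.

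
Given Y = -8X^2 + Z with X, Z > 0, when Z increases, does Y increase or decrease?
Y increases

Taking the partial derivative:
∂Y/∂Z = 1

∂Y/∂Z = 1 > 0 (assuming positive values)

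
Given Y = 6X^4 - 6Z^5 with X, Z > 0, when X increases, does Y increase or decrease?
Y increases

Taking the partial derivative:
∂Y/∂X = 24X^3

∂Y/∂X = 24X^3 > 0 (assuming positive values)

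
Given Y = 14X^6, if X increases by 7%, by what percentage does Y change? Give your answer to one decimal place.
50.1%

For Y = 14X^6:
If X → X(1 + 0.07)
Then Y → Y · (1 + 0.07)^6
     ≈ Y · 1.5007

Percentage change = ((1 + 0.07)^6 − 1) × 100% ≈ 50.1%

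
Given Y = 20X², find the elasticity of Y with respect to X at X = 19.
Elasticity = 2

Elasticity = (dY/dX) · (X/Y)

dY/dX = 40·X
At X = 19: dY/dX = 760, Y = 7220

Elasticity = 760 · (19 / 7220) = 2

Interpretation: for a small percentage change in X, the percentage change in Y is approximately 2.00 times as large.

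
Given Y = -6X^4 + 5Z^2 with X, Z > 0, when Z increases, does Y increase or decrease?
Y increases

Taking the partial derivative:
∂Y/∂Z = 10Z

∂Y/∂Z = 10Z > 0 (assuming positive values)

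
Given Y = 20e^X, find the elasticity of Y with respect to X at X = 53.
Elasticity = 53

Elasticity = (dY/dX) · (X/Y)

dY/dX = 20·e^X
At X = 53: dY/dX = 20·e^53, Y = 20·e^53

Elasticity = (20·e^53) · (53 / (20·e^53)) = 53

Interpretation: for a small percentage change in X, the percentage change in Y is approximately 53.00 times as large.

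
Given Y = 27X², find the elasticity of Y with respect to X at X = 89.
Elasticity = 2

Elasticity = (dY/dX) · (X/Y)

dY/dX = 54·X
At X = 89: dY/dX = 4806, Y = 213867

Elasticity = 4806 · (89 / 213867) = 2

Interpretation: for a small percentage change in X, the percentage change in Y is approximately 2.00 times as large.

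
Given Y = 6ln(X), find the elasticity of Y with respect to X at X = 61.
Elasticity = 1/ln(61) ≈ 0.2433

Elasticity = (dY/dX) · (X/Y)

dY/dX = 6/X
At X = 61: dY/dX = 6/61, Y = 6·ln(61)

Elasticity = (6/61) · (61 / (6·ln(61))) = 1/ln(61) ≈ 0.2433

Interpretation: for a small percentage change in X, the percentage change in Y is approximately 0.24 times as large.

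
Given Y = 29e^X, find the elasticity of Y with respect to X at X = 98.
Elasticity = 98

Elasticity = (dY/dX) · (X/Y)

dY/dX = 29·e^X
At X = 98: dY/dX = 29·e^98, Y = 29·e^98

Elasticity = (29·e^98) · (98 / (29·e^98)) = 98

Interpretation: for a small percentage change in X, the percentage change in Y is approximately 98.00 times as large.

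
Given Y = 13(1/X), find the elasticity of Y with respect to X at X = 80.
Elasticity = -1

Elasticity = (dY/dX) · (X/Y)

dY/dX = -13/X²
At X = 80: dY/dX = -13/6400, Y = 13/80

Elasticity = (-13/6400) · (80 / (13/80)) = -1

Interpretation: for a small percentage change in X, the percentage change in Y is approximately -1.00 times as large.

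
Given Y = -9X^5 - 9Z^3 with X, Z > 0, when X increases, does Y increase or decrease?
Y decreases

Taking the partial derivative:
∂Y/∂X = -45X^4

∂Y/∂X = -45X^4 < 0 (assuming positive values)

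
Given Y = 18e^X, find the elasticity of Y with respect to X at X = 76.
Elasticity = 76

Elasticity = (dY/dX) · (X/Y)

dY/dX = 18·e^X
At X = 76: dY/dX = 18·e^76, Y = 18·e^76

Elasticity = (18·e^76) · (76 / (18·e^76)) = 76

Interpretation: for a small percentage change in X, the percentage change in Y is approximately 76.00 times as large.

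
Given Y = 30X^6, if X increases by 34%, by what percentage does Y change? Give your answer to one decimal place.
478.9%

For Y = 30X^6:
If X → X(1 + 0.34)
Then Y → Y · (1 + 0.34)^6
     ≈ Y · 5.7893

Percentage change = ((1 + 0.34)^6 − 1) × 100% ≈ 478.9%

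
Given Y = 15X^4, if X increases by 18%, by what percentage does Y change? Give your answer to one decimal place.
93.9%

For Y = 15X^4:
If X → X(1 + 0.18)
Then Y → Y · (1 + 0.18)^4
     ≈ Y · 1.9388

Percentage change = ((1 + 0.18)^4 − 1) × 100% ≈ 93.9%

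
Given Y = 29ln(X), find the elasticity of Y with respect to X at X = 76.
Elasticity = 1/ln(76) ≈ 0.2309

Elasticity = (dY/dX) · (X/Y)

dY/dX = 29/X
At X = 76: dY/dX = 29/76, Y = 29·ln(76)

Elasticity = (29/76) · (76 / (29·ln(76))) = 1/ln(76) ≈ 0.2309

Interpretation: for a small percentage change in X, the percentage change in Y is approximately 0.23 times as large.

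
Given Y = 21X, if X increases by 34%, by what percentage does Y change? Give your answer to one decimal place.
34.0%

For Y = 21X:
If X → X(1 + 0.34)
Then Y → Y · (1 + 0.34)^1
     = Y · 1.3400

Percentage change = ((1 + 0.34)^1 − 1) × 100% = 34.0%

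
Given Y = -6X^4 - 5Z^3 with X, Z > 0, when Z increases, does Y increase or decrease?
Y decreases

Taking the partial derivative:
∂Y/∂Z = -15Z^2

∂Y/∂Z = -15Z^2 < 0 (assuming positive values)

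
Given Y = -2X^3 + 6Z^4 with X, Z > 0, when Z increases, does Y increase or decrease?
Y increases

Taking the partial derivative:
∂Y/∂Z = 24Z^3

∂Y/∂Z = 24Z^3 > 0 (assuming positive values)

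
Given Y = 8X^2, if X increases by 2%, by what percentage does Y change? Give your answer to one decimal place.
4.0%

For Y = 8X^2:
If X → X(1 + 0.02)
Then Y → Y · (1 + 0.02)^2
     = Y · 1.0404

Percentage change = ((1 + 0.02)^2 − 1) × 100% ≈ 4.0%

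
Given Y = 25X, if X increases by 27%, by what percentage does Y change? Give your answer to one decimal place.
27.0%

For Y = 25X:
If X → X(1 + 0.27)
Then Y → Y · (1 + 0.27)^1
     = Y · 1.2700

Percentage change = ((1 + 0.27)^1 − 1) × 100% = 27.0%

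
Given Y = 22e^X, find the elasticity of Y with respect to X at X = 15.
Elasticity = 15

Elasticity = (dY/dX) · (X/Y)

dY/dX = 22·e^X
At X = 15: dY/dX = 22·e^15, Y = 22·e^15

Elasticity = (22·e^15) · (15 / (22·e^15)) = 15

Interpretation: for a small percentage change in X, the percentage change in Y is approximately 15.00 times as large.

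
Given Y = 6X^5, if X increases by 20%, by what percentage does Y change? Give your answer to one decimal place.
148.8%

For Y = 6X^5:
If X → X(1 + 0.2)
Then Y → Y · (1 + 0.2)^5
     ≈ Y · 2.4883

Percentage change = ((1 + 0.2)^5 − 1) × 100% ≈ 148.8%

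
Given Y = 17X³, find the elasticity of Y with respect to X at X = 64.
Elasticity = 3

Elasticity = (dY/dX) · (X/Y)

dY/dX = 51·X²
At X = 64: dY/dX = 208896, Y = 4456448

Elasticity = 208896 · (64 / 4456448) = 3

Interpretation: for a small percentage change in X, the percentage change in Y is approximately 3.00 times as large.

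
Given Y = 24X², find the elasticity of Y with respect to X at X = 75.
Elasticity = 2

Elasticity = (dY/dX) · (X/Y)

dY/dX = 48·X
At X = 75: dY/dX = 3600, Y = 135000

Elasticity = 3600 · (75 / 135000) = 2

Interpretation: for a small percentage change in X, the percentage change in Y is approximately 2.00 times as large.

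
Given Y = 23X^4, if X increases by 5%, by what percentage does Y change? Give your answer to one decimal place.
21.6%

For Y = 23X^4:
If X → X(1 + 0.05)
Then Y → Y · (1 + 0.05)^4
     ≈ Y · 1.2155

Percentage change = ((1 + 0.05)^4 − 1) × 100% ≈ 21.6%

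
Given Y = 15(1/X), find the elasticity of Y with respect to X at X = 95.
Elasticity = -1

Elasticity = (dY/dX) · (X/Y)

dY/dX = -15/X²
At X = 95: dY/dX = -3/1805, Y = 3/19

Elasticity = (-3/1805) · (95 / (3/19)) = -1

Interpretation: for a small percentage change in X, the percentage change in Y is approximately -1.00 times as large.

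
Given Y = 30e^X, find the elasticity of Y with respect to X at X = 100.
Elasticity = 100

Elasticity = (dY/dX) · (X/Y)

dY/dX = 30·e^X
At X = 100: dY/dX = 30·e^100, Y = 30·e^100

Elasticity = (30·e^100) · (100 / (30·e^100)) = 100

Interpretation: for a small percentage change in X, the percentage change in Y is approximately 100.00 times as large.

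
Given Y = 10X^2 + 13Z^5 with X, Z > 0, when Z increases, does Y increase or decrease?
Y increases

Taking the partial derivative:
∂Y/∂Z = 65Z^4

∂Y/∂Z = 65Z^4 > 0 (assuming positive values)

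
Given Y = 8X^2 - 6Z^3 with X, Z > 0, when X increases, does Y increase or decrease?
Y increases

Taking the partial derivative:
∂Y/∂X = 16X

∂Y/∂X = 16X > 0 (assuming positive values)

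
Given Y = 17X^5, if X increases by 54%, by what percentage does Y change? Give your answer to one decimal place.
766.2%

For Y = 17X^5:
If X → X(1 + 0.54)
Then Y → Y · (1 + 0.54)^5
     ≈ Y · 8.6617

Percentage change = ((1 + 0.54)^5 − 1) × 100% ≈ 766.2%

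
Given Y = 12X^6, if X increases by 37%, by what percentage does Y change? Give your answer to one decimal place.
561.2%

For Y = 12X^6:
If X → X(1 + 0.37)
Then Y → Y · (1 + 0.37)^6
     ≈ Y · 6.6119

Percentage change = ((1 + 0.37)^6 − 1) × 100% ≈ 561.2%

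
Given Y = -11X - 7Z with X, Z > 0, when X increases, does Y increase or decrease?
Y decreases

Taking the partial derivative:
∂Y/∂X = -11

∂Y/∂X = -11 < 0 (assuming positive values)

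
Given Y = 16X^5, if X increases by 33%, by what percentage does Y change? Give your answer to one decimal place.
316.2%

For Y = 16X^5:
If X → X(1 + 0.33)
Then Y → Y · (1 + 0.33)^5
     ≈ Y · 4.1616

Percentage change = ((1 + 0.33)^5 − 1) × 100% ≈ 316.2%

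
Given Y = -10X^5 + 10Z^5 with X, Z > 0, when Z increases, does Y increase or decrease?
Y increases

Taking the partial derivative:
∂Y/∂Z = 50Z^4

∂Y/∂Z = 50Z^4 > 0 (assuming positive values)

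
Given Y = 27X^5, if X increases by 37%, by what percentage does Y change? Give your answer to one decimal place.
382.6%

For Y = 27X^5:
If X → X(1 + 0.37)
Then Y → Y · (1 + 0.37)^5
     ≈ Y · 4.8262

Percentage change = ((1 + 0.37)^5 − 1) × 100% ≈ 382.6%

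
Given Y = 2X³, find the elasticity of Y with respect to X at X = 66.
Elasticity = 3

Elasticity = (dY/dX) · (X/Y)

dY/dX = 6·X²
At X = 66: dY/dX = 26136, Y = 574992

Elasticity = 26136 · (66 / 574992) = 3

Interpretation: for a small percentage change in X, the percentage change in Y is approximately 3.00 times as large.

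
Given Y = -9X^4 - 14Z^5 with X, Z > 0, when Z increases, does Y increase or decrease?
Y decreases

Taking the partial derivative:
∂Y/∂Z = -70Z^4

∂Y/∂Z = -70Z^4 < 0 (assuming positive values)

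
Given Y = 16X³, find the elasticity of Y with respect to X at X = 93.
Elasticity = 3

Elasticity = (dY/dX) · (X/Y)

dY/dX = 48·X²
At X = 93: dY/dX = 415152, Y = 12869712

Elasticity = 415152 · (93 / 12869712) = 3

Interpretation: for a small percentage change in X, the percentage change in Y is approximately 3.00 times as large.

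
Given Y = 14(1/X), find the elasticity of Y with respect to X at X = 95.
Elasticity = -1

Elasticity = (dY/dX) · (X/Y)

dY/dX = -14/X²
At X = 95: dY/dX = -14/9025, Y = 14/95

Elasticity = (-14/9025) · (95 / (14/95)) = -1

Interpretation: for a small percentage change in X, the percentage change in Y is approximately -1.00 times as large.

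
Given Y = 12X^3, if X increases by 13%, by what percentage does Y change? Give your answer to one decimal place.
44.3%

For Y = 12X^3:
If X → X(1 + 0.13)
Then Y → Y · (1 + 0.13)^3
     ≈ Y · 1.4429

Percentage change = ((1 + 0.13)^3 − 1) × 100% ≈ 44.3%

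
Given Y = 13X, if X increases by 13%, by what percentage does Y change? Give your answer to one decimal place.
13.0%

For Y = 13X:
If X → X(1 + 0.13)
Then Y → Y · (1 + 0.13)^1
     = Y · 1.1300

Percentage change = ((1 + 0.13)^1 − 1) × 100% = 13.0%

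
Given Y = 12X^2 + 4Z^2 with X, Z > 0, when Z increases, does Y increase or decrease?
Y increases

Taking the partial derivative:
∂Y/∂Z = 8Z

∂Y/∂Z = 8Z > 0 (assuming positive values)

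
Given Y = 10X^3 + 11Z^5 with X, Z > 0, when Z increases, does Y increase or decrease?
Y increases

Taking the partial derivative:
∂Y/∂Z = 55Z^4

∂Y/∂Z = 55Z^4 > 0 (assuming positive values)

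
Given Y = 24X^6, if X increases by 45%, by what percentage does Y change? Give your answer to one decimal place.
829.4%

For Y = 24X^6:
If X → X(1 + 0.45)
Then Y → Y · (1 + 0.45)^6
     ≈ Y · 9.2941

Percentage change = ((1 + 0.45)^6 − 1) × 100% ≈ 829.4%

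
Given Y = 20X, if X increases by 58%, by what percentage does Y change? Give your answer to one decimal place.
58.0%

For Y = 20X:
If X → X(1 + 0.58)
Then Y → Y · (1 + 0.58)^1
     = Y · 1.5800

Percentage change = ((1 + 0.58)^1 − 1) × 100% = 58.0%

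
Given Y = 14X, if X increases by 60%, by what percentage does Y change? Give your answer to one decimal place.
60.0%

For Y = 14X:
If X → X(1 + 0.6)
Then Y → Y · (1 + 0.6)^1
     = Y · 1.6000

Percentage change = ((1 + 0.6)^1 − 1) × 100% = 60.0%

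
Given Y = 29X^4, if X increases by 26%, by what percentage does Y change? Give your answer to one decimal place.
152.0%

For Y = 29X^4:
If X → X(1 + 0.26)
Then Y → Y · (1 + 0.26)^4
     ≈ Y · 2.5205

Percentage change = ((1 + 0.26)^4 − 1) × 100% ≈ 152.0%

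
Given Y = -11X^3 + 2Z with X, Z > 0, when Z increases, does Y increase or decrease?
Y increases

Taking the partial derivative:
∂Y/∂Z = 2

∂Y/∂Z = 2 > 0 (assuming positive values)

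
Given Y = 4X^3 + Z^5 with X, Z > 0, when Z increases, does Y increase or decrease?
Y increases

Taking the partial derivative:
∂Y/∂Z = 5Z^4

∂Y/∂Z = 5Z^4 > 0 (assuming positive values)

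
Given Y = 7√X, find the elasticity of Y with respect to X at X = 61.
Elasticity = 1/2

Elasticity = (dY/dX) · (X/Y)

dY/dX = 7/(2·√X)
At X = 61: dY/dX = 7·√61/122, Y = 7·√61

Elasticity = (7·√61/122) · (61 / (7·√61)) = 1/2

Interpretation: for a small percentage change in X, the percentage change in Y is approximately 0.50 times as large.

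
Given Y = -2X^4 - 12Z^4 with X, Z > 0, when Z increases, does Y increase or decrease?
Y decreases

Taking the partial derivative:
∂Y/∂Z = -48Z^3

∂Y/∂Z = -48Z^3 < 0 (assuming positive values)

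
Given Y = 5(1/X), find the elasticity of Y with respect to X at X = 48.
Elasticity = -1

Elasticity = (dY/dX) · (X/Y)

dY/dX = -5/X²
At X = 48: dY/dX = -5/2304, Y = 5/48

Elasticity = (-5/2304) · (48 / (5/48)) = -1

Interpretation: for a small percentage change in X, the percentage change in Y is approximately -1.00 times as large.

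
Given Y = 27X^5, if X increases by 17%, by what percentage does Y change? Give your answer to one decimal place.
119.2%

For Y = 27X^5:
If X → X(1 + 0.17)
Then Y → Y · (1 + 0.17)^5
     ≈ Y · 2.1924

Percentage change = ((1 + 0.17)^5 − 1) × 100% ≈ 119.2%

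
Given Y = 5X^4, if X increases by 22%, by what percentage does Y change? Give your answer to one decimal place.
121.5%

For Y = 5X^4:
If X → X(1 + 0.22)
Then Y → Y · (1 + 0.22)^4
     ≈ Y · 2.2153

Percentage change = ((1 + 0.22)^4 − 1) × 100% ≈ 121.5%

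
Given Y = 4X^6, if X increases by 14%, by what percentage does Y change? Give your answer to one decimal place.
119.5%

For Y = 4X^6:
If X → X(1 + 0.14)
Then Y → Y · (1 + 0.14)^6
     ≈ Y · 2.1950

Percentage change = ((1 + 0.14)^6 − 1) × 100% ≈ 119.5%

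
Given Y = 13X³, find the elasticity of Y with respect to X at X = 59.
Elasticity = 3

Elasticity = (dY/dX) · (X/Y)

dY/dX = 39·X²
At X = 59: dY/dX = 135759, Y = 2669927

Elasticity = 135759 · (59 / 2669927) = 3

Interpretation: for a small percentage change in X, the percentage change in Y is approximately 3.00 times as large.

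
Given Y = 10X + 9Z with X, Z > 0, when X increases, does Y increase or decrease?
Y increases

Taking the partial derivative:
∂Y/∂X = 10

∂Y/∂X = 10 > 0 (assuming positive values)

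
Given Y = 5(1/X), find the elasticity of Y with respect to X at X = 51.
Elasticity = -1

Elasticity = (dY/dX) · (X/Y)

dY/dX = -5/X²
At X = 51: dY/dX = -5/2601, Y = 5/51

Elasticity = (-5/2601) · (51 / (5/51)) = -1

Interpretation: for a small percentage change in X, the percentage change in Y is approximately -1.00 times as large.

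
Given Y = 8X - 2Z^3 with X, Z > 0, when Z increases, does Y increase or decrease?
Y decreases

Taking the partial derivative:
∂Y/∂Z = -6Z^2

∂Y/∂Z = -6Z^2 < 0 (assuming positive values)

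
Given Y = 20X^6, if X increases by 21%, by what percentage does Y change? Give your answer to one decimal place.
213.8%

For Y = 20X^6:
If X → X(1 + 0.21)
Then Y → Y · (1 + 0.21)^6
     ≈ Y · 3.1384

Percentage change = ((1 + 0.21)^6 − 1) × 100% ≈ 213.8%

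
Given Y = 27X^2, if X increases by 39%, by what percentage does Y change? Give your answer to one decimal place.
93.2%

For Y = 27X^2:
If X → X(1 + 0.39)
Then Y → Y · (1 + 0.39)^2
     = Y · 1.9321

Percentage change = ((1 + 0.39)^2 − 1) × 100% ≈ 93.2%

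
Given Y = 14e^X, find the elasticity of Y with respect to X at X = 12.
Elasticity = 12

Elasticity = (dY/dX) · (X/Y)

dY/dX = 14·e^X
At X = 12: dY/dX = 14·e^12, Y = 14·e^12

Elasticity = (14·e^12) · (12 / (14·e^12)) = 12

Interpretation: for a small percentage change in X, the percentage change in Y is approximately 12.00 times as large.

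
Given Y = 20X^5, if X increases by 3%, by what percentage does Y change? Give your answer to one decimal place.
15.9%

For Y = 20X^5:
If X → X(1 + 0.03)
Then Y → Y · (1 + 0.03)^5
     ≈ Y · 1.1593

Percentage change = ((1 + 0.03)^5 − 1) × 100% ≈ 15.9%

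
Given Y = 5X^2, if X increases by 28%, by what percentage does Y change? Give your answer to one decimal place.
63.8%

For Y = 5X^2:
If X → X(1 + 0.28)
Then Y → Y · (1 + 0.28)^2
     = Y · 1.6384

Percentage change = ((1 + 0.28)^2 − 1) × 100% ≈ 63.8%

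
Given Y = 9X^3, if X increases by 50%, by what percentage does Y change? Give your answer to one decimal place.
237.5%

For Y = 9X^3:
If X → X(1 + 0.5)
Then Y → Y · (1 + 0.5)^3
     = Y · 3.3750

Percentage change = ((1 + 0.5)^3 − 1) × 100% = 237.5%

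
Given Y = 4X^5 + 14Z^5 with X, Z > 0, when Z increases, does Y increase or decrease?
Y increases

Taking the partial derivative:
∂Y/∂Z = 70Z^4

∂Y/∂Z = 70Z^4 > 0 (assuming positive values)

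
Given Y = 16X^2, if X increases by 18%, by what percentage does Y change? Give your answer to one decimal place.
39.2%

For Y = 16X^2:
If X → X(1 + 0.18)
Then Y → Y · (1 + 0.18)^2
     = Y · 1.3924

Percentage change = ((1 + 0.18)^2 − 1) × 100% ≈ 39.2%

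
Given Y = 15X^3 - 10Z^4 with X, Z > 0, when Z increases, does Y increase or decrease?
Y decreases

Taking the partial derivative:
∂Y/∂Z = -40Z^3

∂Y/∂Z = -40Z^3 < 0 (assuming positive values)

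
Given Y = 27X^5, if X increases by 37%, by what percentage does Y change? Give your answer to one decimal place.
382.6%

For Y = 27X^5:
If X → X(1 + 0.37)
Then Y → Y · (1 + 0.37)^5
     ≈ Y · 4.8262

Percentage change = ((1 + 0.37)^5 − 1) × 100% ≈ 382.6%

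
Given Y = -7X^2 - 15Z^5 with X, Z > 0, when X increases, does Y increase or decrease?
Y decreases

Taking the partial derivative:
∂Y/∂X = -14X

∂Y/∂X = -14X < 0 (assuming positive values)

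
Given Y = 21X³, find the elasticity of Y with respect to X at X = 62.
Elasticity = 3

Elasticity = (dY/dX) · (X/Y)

dY/dX = 63·X²
At X = 62: dY/dX = 242172, Y = 5004888

Elasticity = 242172 · (62 / 5004888) = 3

Interpretation: for a small percentage change in X, the percentage change in Y is approximately 3.00 times as large.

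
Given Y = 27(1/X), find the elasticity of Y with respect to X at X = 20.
Elasticity = -1

Elasticity = (dY/dX) · (X/Y)

dY/dX = -27/X²
At X = 20: dY/dX = -27/400, Y = 27/20

Elasticity = (-27/400) · (20 / (27/20)) = -1

Interpretation: for a small percentage change in X, the percentage change in Y is approximately -1.00 times as large.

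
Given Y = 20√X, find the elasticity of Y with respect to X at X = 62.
Elasticity = 1/2

Elasticity = (dY/dX) · (X/Y)

dY/dX = 10/√X
At X = 62: dY/dX = 5·√62/31, Y = 20·√62

Elasticity = (5·√62/31) · (62 / (20·√62)) = 1/2

Interpretation: for a small percentage change in X, the percentage change in Y is approximately 0.50 times as large.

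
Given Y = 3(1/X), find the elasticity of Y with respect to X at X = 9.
Elasticity = -1

Elasticity = (dY/dX) · (X/Y)

dY/dX = -3/X²
At X = 9: dY/dX = -1/27, Y = 1/3

Elasticity = (-1/27) · (9 / (1/3)) = -1

Interpretation: for a small percentage change in X, the percentage change in Y is approximately -1.00 times as large.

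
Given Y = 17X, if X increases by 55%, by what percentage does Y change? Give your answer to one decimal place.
55.0%

For Y = 17X:
If X → X(1 + 0.55)
Then Y → Y · (1 + 0.55)^1
     = Y · 1.5500

Percentage change = ((1 + 0.55)^1 − 1) × 100% = 55.0%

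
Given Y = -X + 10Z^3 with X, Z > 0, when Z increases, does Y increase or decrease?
Y increases

Taking the partial derivative:
∂Y/∂Z = 30Z^2

∂Y/∂Z = 30Z^2 > 0 (assuming positive values)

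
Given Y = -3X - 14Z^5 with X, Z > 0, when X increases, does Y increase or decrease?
Y decreases

Taking the partial derivative:
∂Y/∂X = -3

∂Y/∂X = -3 < 0 (assuming positive values)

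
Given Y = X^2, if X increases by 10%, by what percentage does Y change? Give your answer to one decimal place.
21.0%

For Y = X^2:
If X → X(1 + 0.1)
Then Y → Y · (1 + 0.1)^2
     = Y · 1.2100

Percentage change = ((1 + 0.1)^2 − 1) × 100% = 21.0%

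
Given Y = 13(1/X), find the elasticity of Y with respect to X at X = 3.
Elasticity = -1

Elasticity = (dY/dX) · (X/Y)

dY/dX = -13/X²
At X = 3: dY/dX = -13/9, Y = 13/3

Elasticity = (-13/9) · (3 / (13/3)) = -1

Interpretation: for a small percentage change in X, the percentage change in Y is approximately -1.00 times as large.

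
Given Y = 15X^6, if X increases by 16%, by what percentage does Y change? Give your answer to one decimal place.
143.6%

For Y = 15X^6:
If X → X(1 + 0.16)
Then Y → Y · (1 + 0.16)^6
     ≈ Y · 2.4364

Percentage change = ((1 + 0.16)^6 − 1) × 100% ≈ 143.6%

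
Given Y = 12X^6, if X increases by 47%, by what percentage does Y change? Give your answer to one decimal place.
909.0%

For Y = 12X^6:
If X → X(1 + 0.47)
Then Y → Y · (1 + 0.47)^6
     ≈ Y · 10.0903

Percentage change = ((1 + 0.47)^6 − 1) × 100% ≈ 909.0%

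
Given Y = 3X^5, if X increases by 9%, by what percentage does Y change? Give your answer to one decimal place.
53.9%

For Y = 3X^5:
If X → X(1 + 0.09)
Then Y → Y · (1 + 0.09)^5
     ≈ Y · 1.5386

Percentage change = ((1 + 0.09)^5 − 1) × 100% ≈ 53.9%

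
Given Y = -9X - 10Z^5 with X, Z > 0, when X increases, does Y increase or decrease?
Y decreases

Taking the partial derivative:
∂Y/∂X = -9

∂Y/∂X = -9 < 0 (assuming positive values)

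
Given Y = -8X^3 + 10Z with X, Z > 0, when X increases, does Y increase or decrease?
Y decreases

Taking the partial derivative:
∂Y/∂X = -24X^2

∂Y/∂X = -24X^2 < 0 (assuming positive values)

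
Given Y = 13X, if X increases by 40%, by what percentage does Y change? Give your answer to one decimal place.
40.0%

For Y = 13X:
If X → X(1 + 0.4)
Then Y → Y · (1 + 0.4)^1
     = Y · 1.4000

Percentage change = ((1 + 0.4)^1 − 1) × 100% = 40.0%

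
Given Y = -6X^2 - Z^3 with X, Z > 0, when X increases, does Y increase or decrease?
Y decreases

Taking the partial derivative:
∂Y/∂X = -12X

∂Y/∂X = -12X < 0 (assuming positive values)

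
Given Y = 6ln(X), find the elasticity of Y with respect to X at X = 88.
Elasticity = 1/ln(88) ≈ 0.2233

Elasticity = (dY/dX) · (X/Y)

dY/dX = 6/X
At X = 88: dY/dX = 3/44, Y = 6·ln(88)

Elasticity = (3/44) · (88 / (6·ln(88))) = 1/ln(88) ≈ 0.2233

Interpretation: for a small percentage change in X, the percentage change in Y is approximately 0.22 times as large.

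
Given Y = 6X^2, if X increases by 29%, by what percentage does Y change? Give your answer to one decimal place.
66.4%

For Y = 6X^2:
If X → X(1 + 0.29)
Then Y → Y · (1 + 0.29)^2
     = Y · 1.6641

Percentage change = ((1 + 0.29)^2 − 1) × 100% ≈ 66.4%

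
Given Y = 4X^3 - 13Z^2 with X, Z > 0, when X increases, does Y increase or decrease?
Y increases

Taking the partial derivative:
∂Y/∂X = 12X^2

∂Y/∂X = 12X^2 > 0 (assuming positive values)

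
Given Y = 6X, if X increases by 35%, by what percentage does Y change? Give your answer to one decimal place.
35.0%

For Y = 6X:
If X → X(1 + 0.35)
Then Y → Y · (1 + 0.35)^1
     = Y · 1.3500

Percentage change = ((1 + 0.35)^1 − 1) × 100% = 35.0%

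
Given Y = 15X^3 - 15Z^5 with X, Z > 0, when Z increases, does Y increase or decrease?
Y decreases

Taking the partial derivative:
∂Y/∂Z = -75Z^4

∂Y/∂Z = -75Z^4 < 0 (assuming positive values)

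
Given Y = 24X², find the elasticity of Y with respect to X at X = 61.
Elasticity = 2

Elasticity = (dY/dX) · (X/Y)

dY/dX = 48·X
At X = 61: dY/dX = 2928, Y = 89304

Elasticity = 2928 · (61 / 89304) = 2

Interpretation: for a small percentage change in X, the percentage change in Y is approximately 2.00 times as large.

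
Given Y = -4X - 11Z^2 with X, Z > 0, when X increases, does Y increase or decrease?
Y decreases

Taking the partial derivative:
∂Y/∂X = -4

∂Y/∂X = -4 < 0 (assuming positive values)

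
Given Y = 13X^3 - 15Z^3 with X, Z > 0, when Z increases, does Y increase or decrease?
Y decreases

Taking the partial derivative:
∂Y/∂Z = -45Z^2

∂Y/∂Z = -45Z^2 < 0 (assuming positive values)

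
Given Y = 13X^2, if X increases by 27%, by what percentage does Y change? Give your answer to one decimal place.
61.3%

For Y = 13X^2:
If X → X(1 + 0.27)
Then Y → Y · (1 + 0.27)^2
     = Y · 1.6129

Percentage change = ((1 + 0.27)^2 − 1) × 100% ≈ 61.3%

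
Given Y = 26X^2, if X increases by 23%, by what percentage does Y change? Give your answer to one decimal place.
51.3%

For Y = 26X^2:
If X → X(1 + 0.23)
Then Y → Y · (1 + 0.23)^2
     = Y · 1.5129

Percentage change = ((1 + 0.23)^2 − 1) × 100% ≈ 51.3%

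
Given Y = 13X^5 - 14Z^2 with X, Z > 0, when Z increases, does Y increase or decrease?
Y decreases

Taking the partial derivative:
∂Y/∂Z = -28Z

∂Y/∂Z = -28Z < 0 (assuming positive values)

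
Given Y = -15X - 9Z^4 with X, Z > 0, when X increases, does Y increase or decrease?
Y decreases

Taking the partial derivative:
∂Y/∂X = -15

∂Y/∂X = -15 < 0 (assuming positive values)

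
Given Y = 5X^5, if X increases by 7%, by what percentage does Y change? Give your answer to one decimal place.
40.3%

For Y = 5X^5:
If X → X(1 + 0.07)
Then Y → Y · (1 + 0.07)^5
     ≈ Y · 1.4026

Percentage change = ((1 + 0.07)^5 − 1) × 100% ≈ 40.3%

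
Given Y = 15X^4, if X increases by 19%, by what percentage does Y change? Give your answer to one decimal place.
100.5%

For Y = 15X^4:
If X → X(1 + 0.19)
Then Y → Y · (1 + 0.19)^4
     ≈ Y · 2.0053

Percentage change = ((1 + 0.19)^4 − 1) × 100% ≈ 100.5%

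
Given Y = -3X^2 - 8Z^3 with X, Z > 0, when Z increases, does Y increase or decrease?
Y decreases

Taking the partial derivative:
∂Y/∂Z = -24Z^2

∂Y/∂Z = -24Z^2 < 0 (assuming positive values)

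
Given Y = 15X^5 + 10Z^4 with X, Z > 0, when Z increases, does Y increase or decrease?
Y increases

Taking the partial derivative:
∂Y/∂Z = 40Z^3

∂Y/∂Z = 40Z^3 > 0 (assuming positive values)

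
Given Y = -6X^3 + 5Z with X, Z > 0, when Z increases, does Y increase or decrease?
Y increases

Taking the partial derivative:
∂Y/∂Z = 5

∂Y/∂Z = 5 > 0 (assuming positive values)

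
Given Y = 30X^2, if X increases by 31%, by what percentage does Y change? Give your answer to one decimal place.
71.6%

For Y = 30X^2:
If X → X(1 + 0.31)
Then Y → Y · (1 + 0.31)^2
     = Y · 1.7161

Percentage change = ((1 + 0.31)^2 − 1) × 100% ≈ 71.6%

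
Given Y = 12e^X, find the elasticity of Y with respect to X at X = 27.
Elasticity = 27

Elasticity = (dY/dX) · (X/Y)

dY/dX = 12·e^X
At X = 27: dY/dX = 12·e^27, Y = 12·e^27

Elasticity = (12·e^27) · (27 / (12·e^27)) = 27

Interpretation: for a small percentage change in X, the percentage change in Y is approximately 27.00 times as large.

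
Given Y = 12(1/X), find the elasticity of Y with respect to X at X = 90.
Elasticity = -1

Elasticity = (dY/dX) · (X/Y)

dY/dX = -12/X²
At X = 90: dY/dX = -1/675, Y = 2/15

Elasticity = (-1/675) · (90 / (2/15)) = -1

Interpretation: for a small percentage change in X, the percentage change in Y is approximately -1.00 times as large.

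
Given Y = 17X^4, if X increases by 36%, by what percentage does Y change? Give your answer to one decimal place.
242.1%

For Y = 17X^4:
If X → X(1 + 0.36)
Then Y → Y · (1 + 0.36)^4
     ≈ Y · 3.4210

Percentage change = ((1 + 0.36)^4 − 1) × 100% ≈ 242.1%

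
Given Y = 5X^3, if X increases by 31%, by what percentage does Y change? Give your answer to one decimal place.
124.8%

For Y = 5X^3:
If X → X(1 + 0.31)
Then Y → Y · (1 + 0.31)^3
     ≈ Y · 2.2481

Percentage change = ((1 + 0.31)^3 − 1) × 100% ≈ 124.8%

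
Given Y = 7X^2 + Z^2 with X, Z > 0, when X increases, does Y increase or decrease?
Y increases

Taking the partial derivative:
∂Y/∂X = 14X

∂Y/∂X = 14X > 0 (assuming positive values)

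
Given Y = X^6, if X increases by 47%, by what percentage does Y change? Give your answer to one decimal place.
909.0%

For Y = X^6:
If X → X(1 + 0.47)
Then Y → Y · (1 + 0.47)^6
     ≈ Y · 10.0903

Percentage change = ((1 + 0.47)^6 − 1) × 100% ≈ 909.0%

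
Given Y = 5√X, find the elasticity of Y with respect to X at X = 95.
Elasticity = 1/2

Elasticity = (dY/dX) · (X/Y)

dY/dX = 5/(2·√X)
At X = 95: dY/dX = √95/38, Y = 5·√95

Elasticity = (√95/38) · (95 / (5·√95)) = 1/2

Interpretation: for a small percentage change in X, the percentage change in Y is approximately 0.50 times as large.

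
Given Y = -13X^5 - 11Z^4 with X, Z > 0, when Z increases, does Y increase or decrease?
Y decreases

Taking the partial derivative:
∂Y/∂Z = -44Z^3

∂Y/∂Z = -44Z^3 < 0 (assuming positive values)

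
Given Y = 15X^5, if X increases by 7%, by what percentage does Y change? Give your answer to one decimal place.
40.3%

For Y = 15X^5:
If X → X(1 + 0.07)
Then Y → Y · (1 + 0.07)^5
     ≈ Y · 1.4026

Percentage change = ((1 + 0.07)^5 − 1) × 100% ≈ 40.3%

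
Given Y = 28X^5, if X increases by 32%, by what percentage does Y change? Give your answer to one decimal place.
300.7%

For Y = 28X^5:
If X → X(1 + 0.32)
Then Y → Y · (1 + 0.32)^5
     ≈ Y · 4.0075

Percentage change = ((1 + 0.32)^5 − 1) × 100% ≈ 300.7%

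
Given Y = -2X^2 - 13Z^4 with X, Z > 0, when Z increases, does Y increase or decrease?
Y decreases

Taking the partial derivative:
∂Y/∂Z = -52Z^3

∂Y/∂Z = -52Z^3 < 0 (assuming positive values)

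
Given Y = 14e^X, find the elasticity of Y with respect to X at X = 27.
Elasticity = 27

Elasticity = (dY/dX) · (X/Y)

dY/dX = 14·e^X
At X = 27: dY/dX = 14·e^27, Y = 14·e^27

Elasticity = (14·e^27) · (27 / (14·e^27)) = 27

Interpretation: for a small percentage change in X, the percentage change in Y is approximately 27.00 times as large.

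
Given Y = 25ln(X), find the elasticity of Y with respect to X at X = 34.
Elasticity = 1/ln(34) ≈ 0.2836

Elasticity = (dY/dX) · (X/Y)

dY/dX = 25/X
At X = 34: dY/dX = 25/34, Y = 25·ln(34)

Elasticity = (25/34) · (34 / (25·ln(34))) = 1/ln(34) ≈ 0.2836

Interpretation: for a small percentage change in X, the percentage change in Y is approximately 0.28 times as large.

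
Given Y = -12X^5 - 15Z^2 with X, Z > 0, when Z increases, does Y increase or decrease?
Y decreases

Taking the partial derivative:
∂Y/∂Z = -30Z

∂Y/∂Z = -30Z < 0 (assuming positive values)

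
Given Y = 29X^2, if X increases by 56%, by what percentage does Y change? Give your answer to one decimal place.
143.4%

For Y = 29X^2:
If X → X(1 + 0.56)
Then Y → Y · (1 + 0.56)^2
     = Y · 2.4336

Percentage change = ((1 + 0.56)^2 − 1) × 100% ≈ 143.4%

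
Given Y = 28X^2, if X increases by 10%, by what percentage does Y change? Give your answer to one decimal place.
21.0%

For Y = 28X^2:
If X → X(1 + 0.1)
Then Y → Y · (1 + 0.1)^2
     = Y · 1.2100

Percentage change = ((1 + 0.1)^2 − 1) × 100% = 21.0%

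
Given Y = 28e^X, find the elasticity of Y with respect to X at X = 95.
Elasticity = 95

Elasticity = (dY/dX) · (X/Y)

dY/dX = 28·e^X
At X = 95: dY/dX = 28·e^95, Y = 28·e^95

Elasticity = (28·e^95) · (95 / (28·e^95)) = 95

Interpretation: for a small percentage change in X, the percentage change in Y is approximately 95.00 times as large.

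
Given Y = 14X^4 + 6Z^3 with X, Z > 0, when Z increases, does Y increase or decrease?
Y increases

Taking the partial derivative:
∂Y/∂Z = 18Z^2

∂Y/∂Z = 18Z^2 > 0 (assuming positive values)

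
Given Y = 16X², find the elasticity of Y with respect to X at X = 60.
Elasticity = 2

Elasticity = (dY/dX) · (X/Y)

dY/dX = 32·X
At X = 60: dY/dX = 1920, Y = 57600

Elasticity = 1920 · (60 / 57600) = 2

Interpretation: for a small percentage change in X, the percentage change in Y is approximately 2.00 times as large.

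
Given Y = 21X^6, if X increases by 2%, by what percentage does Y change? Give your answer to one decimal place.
12.6%

For Y = 21X^6:
If X → X(1 + 0.02)
Then Y → Y · (1 + 0.02)^6
     ≈ Y · 1.1262

Percentage change = ((1 + 0.02)^6 − 1) × 100% ≈ 12.6%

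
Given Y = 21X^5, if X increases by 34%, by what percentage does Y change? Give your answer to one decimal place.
332.0%

For Y = 21X^5:
If X → X(1 + 0.34)
Then Y → Y · (1 + 0.34)^5
     ≈ Y · 4.3204

Percentage change = ((1 + 0.34)^5 − 1) × 100% ≈ 332.0%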